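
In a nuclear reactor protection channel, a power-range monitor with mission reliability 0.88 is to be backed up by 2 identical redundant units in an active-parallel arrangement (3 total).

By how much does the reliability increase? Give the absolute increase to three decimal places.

0.118

R_before = 0.88
R_after = 1 − (1 − 0.88)^3 = 0.998
ΔR = 0.998 − 0.88 = 0.118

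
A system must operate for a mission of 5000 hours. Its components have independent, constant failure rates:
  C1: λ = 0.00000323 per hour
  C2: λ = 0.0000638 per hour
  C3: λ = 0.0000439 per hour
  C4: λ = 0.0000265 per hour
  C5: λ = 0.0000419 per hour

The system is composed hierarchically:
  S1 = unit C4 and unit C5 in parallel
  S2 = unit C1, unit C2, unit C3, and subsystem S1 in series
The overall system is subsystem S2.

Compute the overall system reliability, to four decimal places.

0.5608

R(C1) = exp(−0.00000323 × 5000) = 0.983980
R(C2) = exp(−0.0000638 × 5000) = 0.726876
R(C3) = exp(−0.0000439 × 5000) = 0.802920
R(C4) = exp(−0.0000265 × 5000) = 0.875903
R(C5) = exp(−0.0000419 × 5000) = 0.810990
Parallel (C4 and C5): 1 − (1 − 0.875903)(1 − 0.810990) = 0.976544
Series (C1, C2, C3, and [0.976544]): 0.983980 × 0.726876 × 0.802920 × 0.976544 = 0.5608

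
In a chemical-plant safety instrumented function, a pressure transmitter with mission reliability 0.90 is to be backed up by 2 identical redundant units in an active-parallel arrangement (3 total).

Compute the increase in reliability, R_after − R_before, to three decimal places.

0.099

R_before = 0.90
R_after = 1 − (1 − 0.90)^3 = 0.999
ΔR = 0.999 − 0.90 = 0.099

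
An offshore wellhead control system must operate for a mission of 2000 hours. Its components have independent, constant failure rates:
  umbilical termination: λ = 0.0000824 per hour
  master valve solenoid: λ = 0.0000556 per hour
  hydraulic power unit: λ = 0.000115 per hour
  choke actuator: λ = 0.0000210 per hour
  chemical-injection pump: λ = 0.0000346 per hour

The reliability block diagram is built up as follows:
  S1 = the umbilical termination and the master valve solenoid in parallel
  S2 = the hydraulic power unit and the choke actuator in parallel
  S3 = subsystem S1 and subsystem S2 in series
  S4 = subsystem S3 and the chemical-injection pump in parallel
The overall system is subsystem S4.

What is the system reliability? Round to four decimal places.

0.9984

R(umbilical termination) = exp(−0.0000824 × 2000) = 0.848063
R(master valve solenoid) = exp(−0.0000556 × 2000) = 0.894760
R(hydraulic power unit) = exp(−0.000115 × 2000) = 0.794534
R(choke actuator) = exp(−0.0000210 × 2000) = 0.958870
R(chemical-injection pump) = exp(−0.0000346 × 2000) = 0.933140
Parallel (umbilical termination and master valve solenoid): 1 − (1 − 0.848063)(1 − 0.894760) = 0.984010
Parallel (hydraulic power unit and choke actuator): 1 − (1 − 0.794534)(1 − 0.958870) = 0.991549
Series ([0.984010] and [0.991549]): 0.984010 × 0.991549 = 0.975694
Parallel ([0.975694] and chemical-injection pump): 1 − (1 − 0.975694)(1 − 0.933140) = 0.9984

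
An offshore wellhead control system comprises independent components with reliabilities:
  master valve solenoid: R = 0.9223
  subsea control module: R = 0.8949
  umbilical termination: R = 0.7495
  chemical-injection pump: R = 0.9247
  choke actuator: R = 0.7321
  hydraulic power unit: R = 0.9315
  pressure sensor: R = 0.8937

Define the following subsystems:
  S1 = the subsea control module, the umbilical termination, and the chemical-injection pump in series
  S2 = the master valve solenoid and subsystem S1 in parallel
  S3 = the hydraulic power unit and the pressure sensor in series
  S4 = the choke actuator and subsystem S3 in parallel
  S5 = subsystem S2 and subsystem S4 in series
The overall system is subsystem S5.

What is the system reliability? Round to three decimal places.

0.927

Series (subsea control module, umbilical termination, and chemical-injection pump): 0.89490 × 0.74950 × 0.92470 = 0.62022
Parallel (master valve solenoid and [0.62022]): 1 − (1 − 0.92230)(1 − 0.62022) = 0.97049
Series (hydraulic power unit and pressure sensor): 0.93150 × 0.89370 = 0.83248
Parallel (choke actuator and [0.83248]): 1 − (1 − 0.73210)(1 − 0.83248) = 0.95512
Series ([0.97049] and [0.95512]): 0.97049 × 0.95512 = 0.927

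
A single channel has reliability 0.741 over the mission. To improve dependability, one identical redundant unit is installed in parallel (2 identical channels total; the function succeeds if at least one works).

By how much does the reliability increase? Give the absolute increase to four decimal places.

0.1919

R_before = 0.741
R_after = 1 − (1 − 0.741)^2 = 0.9329
ΔR = 0.9329 − 0.741 = 0.1919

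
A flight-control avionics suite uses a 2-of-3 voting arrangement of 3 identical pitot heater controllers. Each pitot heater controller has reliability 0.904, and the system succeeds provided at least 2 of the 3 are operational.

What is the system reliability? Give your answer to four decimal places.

R = Σ_{i=2}^{3} C(3,i) p^i (1−p)^{3−i} with p = 0.904
C(3,2)·0.904^2·0.096^1 = 0.235358
C(3,3)·0.904^3·0.096^0 = 0.738763
Sum = 0.9741

0.9741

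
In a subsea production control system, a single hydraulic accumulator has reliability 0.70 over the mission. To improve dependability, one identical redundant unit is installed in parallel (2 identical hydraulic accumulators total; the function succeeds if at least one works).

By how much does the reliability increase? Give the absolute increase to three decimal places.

0.210

R_before = 0.70
R_after = 1 − (1 − 0.70)^2 = 0.910
ΔR = 0.910 − 0.70 = 0.210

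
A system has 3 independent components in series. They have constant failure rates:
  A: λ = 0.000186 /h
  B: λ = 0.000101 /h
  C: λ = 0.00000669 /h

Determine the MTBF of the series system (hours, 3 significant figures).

Series of exponential components: λ_sys = Σ λ_i
λ_sys = 0.000186 + 0.000101 + 0.00000669 = 2.9369e-04 /h
MTBF = 1 / λ_sys = 3400 h

3400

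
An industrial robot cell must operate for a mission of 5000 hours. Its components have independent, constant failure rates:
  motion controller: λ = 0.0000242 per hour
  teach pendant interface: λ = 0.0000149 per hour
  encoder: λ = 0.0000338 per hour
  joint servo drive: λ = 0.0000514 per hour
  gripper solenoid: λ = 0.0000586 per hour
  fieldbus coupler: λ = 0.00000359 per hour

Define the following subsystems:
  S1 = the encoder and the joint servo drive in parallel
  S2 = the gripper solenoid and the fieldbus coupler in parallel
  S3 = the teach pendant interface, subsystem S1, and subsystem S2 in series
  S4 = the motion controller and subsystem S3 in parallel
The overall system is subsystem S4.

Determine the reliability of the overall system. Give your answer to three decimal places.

0.988

R(motion controller) = exp(−0.0000242 × 5000) = 0.88603
R(teach pendant interface) = exp(−0.0000149 × 5000) = 0.92821
R(encoder) = exp(−0.0000338 × 5000) = 0.84451
R(joint servo drive) = exp(−0.0000514 × 5000) = 0.77337
R(gripper solenoid) = exp(−0.0000586 × 5000) = 0.74602
R(fieldbus coupler) = exp(−0.00000359 × 5000) = 0.98221
Parallel (encoder and joint servo drive): 1 − (1 − 0.84451)(1 − 0.77337) = 0.96476
Parallel (gripper solenoid and fieldbus coupler): 1 − (1 − 0.74602)(1 − 0.98221) = 0.99548
Series (teach pendant interface, [0.96476], and [0.99548]): 0.92821 × 0.96476 × 0.99548 = 0.89145
Parallel (motion controller and [0.89145]): 1 − (1 − 0.88603)(1 − 0.89145) = 0.988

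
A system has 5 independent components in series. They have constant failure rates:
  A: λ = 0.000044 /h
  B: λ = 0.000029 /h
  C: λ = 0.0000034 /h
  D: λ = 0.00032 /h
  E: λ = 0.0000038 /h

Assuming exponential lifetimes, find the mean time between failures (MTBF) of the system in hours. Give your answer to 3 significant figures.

Series of exponential components: λ_sys = Σ λ_i
λ_sys = 0.000044 + 0.000029 + 0.0000034 + 0.00032 + 0.0000038 = 4.0020e-04 /h
MTBF = 1 / λ_sys = 2500 h

2500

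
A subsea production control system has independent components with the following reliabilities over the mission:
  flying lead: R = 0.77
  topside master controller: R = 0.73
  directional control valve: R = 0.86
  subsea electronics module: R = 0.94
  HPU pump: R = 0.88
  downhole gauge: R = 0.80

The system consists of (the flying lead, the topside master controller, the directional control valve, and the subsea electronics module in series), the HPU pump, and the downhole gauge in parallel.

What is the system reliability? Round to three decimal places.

0.987

Series (flying lead, topside master controller, directional control valve, and subsea electronics module): 0.77000 × 0.73000 × 0.86000 × 0.94000 = 0.45440
Parallel ([0.45440], HPU pump, and downhole gauge): 1 − (1 − 0.45440)(1 − 0.88000)(1 − 0.80000) = 0.987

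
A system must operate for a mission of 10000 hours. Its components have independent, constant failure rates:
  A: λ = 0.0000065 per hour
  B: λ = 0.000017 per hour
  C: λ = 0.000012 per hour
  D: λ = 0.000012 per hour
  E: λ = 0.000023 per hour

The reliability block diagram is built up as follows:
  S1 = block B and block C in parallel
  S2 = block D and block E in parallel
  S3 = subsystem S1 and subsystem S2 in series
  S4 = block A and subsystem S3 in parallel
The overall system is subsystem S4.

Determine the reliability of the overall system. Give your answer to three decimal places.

0.997

R(A) = exp(−0.0000065 × 10000) = 0.93707
R(B) = exp(−0.000017 × 10000) = 0.84366
R(C) = exp(−0.000012 × 10000) = 0.88692
R(D) = exp(−0.000012 × 10000) = 0.88692
R(E) = exp(−0.000023 × 10000) = 0.79453
Parallel (B and C): 1 − (1 − 0.84366)(1 − 0.88692) = 0.98232
Parallel (D and E): 1 − (1 − 0.88692)(1 − 0.79453) = 0.97677
Series ([0.98232] and [0.97677]): 0.98232 × 0.97677 = 0.95950
Parallel (A and [0.95950]): 1 − (1 − 0.93707)(1 − 0.95950) = 0.997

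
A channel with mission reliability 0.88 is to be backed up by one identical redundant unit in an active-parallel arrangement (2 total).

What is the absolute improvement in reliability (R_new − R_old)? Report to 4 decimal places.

0.1056

R_before = 0.88
R_after = 1 − (1 − 0.88)^2 = 0.9856
ΔR = 0.9856 − 0.88 = 0.1056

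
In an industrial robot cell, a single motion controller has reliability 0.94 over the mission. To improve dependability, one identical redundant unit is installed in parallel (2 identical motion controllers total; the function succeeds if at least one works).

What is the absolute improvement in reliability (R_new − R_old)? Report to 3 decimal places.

0.056

R_before = 0.94
R_after = 1 − (1 − 0.94)^2 = 0.996
ΔR = 0.996 − 0.94 = 0.056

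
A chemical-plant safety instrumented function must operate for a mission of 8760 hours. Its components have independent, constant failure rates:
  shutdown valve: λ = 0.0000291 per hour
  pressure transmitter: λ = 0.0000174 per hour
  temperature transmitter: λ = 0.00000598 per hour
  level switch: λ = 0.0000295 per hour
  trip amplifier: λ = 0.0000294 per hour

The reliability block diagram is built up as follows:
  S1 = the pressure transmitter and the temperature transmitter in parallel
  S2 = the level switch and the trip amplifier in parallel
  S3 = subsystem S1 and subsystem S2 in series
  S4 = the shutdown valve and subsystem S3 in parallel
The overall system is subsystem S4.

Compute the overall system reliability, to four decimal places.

0.9868

R(shutdown valve) = exp(−0.0000291 × 8760) = 0.774982
R(pressure transmitter) = exp(−0.0000174 × 8760) = 0.858624
R(temperature transmitter) = exp(−0.00000598 × 8760) = 0.948964
R(level switch) = exp(−0.0000295 × 8760) = 0.772271
R(trip amplifier) = exp(−0.0000294 × 8760) = 0.772948
Parallel (pressure transmitter and temperature transmitter): 1 − (1 − 0.858624)(1 − 0.948964) = 0.992785
Parallel (level switch and trip amplifier): 1 − (1 − 0.772271)(1 − 0.772948) = 0.948294
Series ([0.992785] and [0.948294]): 0.992785 × 0.948294 = 0.941452
Parallel (shutdown valve and [0.941452]): 1 − (1 − 0.774982)(1 − 0.941452) = 0.9868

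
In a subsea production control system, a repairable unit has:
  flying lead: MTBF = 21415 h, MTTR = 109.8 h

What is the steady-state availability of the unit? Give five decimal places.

A(flying lead) = MTBF/(MTBF+MTTR) = 21415/(21415+109.8) = 0.99490

0.99490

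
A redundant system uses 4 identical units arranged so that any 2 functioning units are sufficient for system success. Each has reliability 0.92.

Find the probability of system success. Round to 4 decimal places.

R = Σ_{i=2}^{4} C(4,i) p^i (1−p)^{4−i} with p = 0.92
C(4,2)·0.92^2·0.08^2 = 0.032502
C(4,3)·0.92^3·0.08^1 = 0.249180
C(4,4)·0.92^4·0.08^0 = 0.716393
Sum = 0.9981

0.9981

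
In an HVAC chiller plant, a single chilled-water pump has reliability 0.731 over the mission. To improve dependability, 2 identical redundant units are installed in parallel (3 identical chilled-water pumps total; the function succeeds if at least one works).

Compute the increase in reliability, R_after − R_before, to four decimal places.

0.2495

R_before = 0.731
R_after = 1 − (1 − 0.731)^3 = 0.9805
ΔR = 0.9805 − 0.731 = 0.2495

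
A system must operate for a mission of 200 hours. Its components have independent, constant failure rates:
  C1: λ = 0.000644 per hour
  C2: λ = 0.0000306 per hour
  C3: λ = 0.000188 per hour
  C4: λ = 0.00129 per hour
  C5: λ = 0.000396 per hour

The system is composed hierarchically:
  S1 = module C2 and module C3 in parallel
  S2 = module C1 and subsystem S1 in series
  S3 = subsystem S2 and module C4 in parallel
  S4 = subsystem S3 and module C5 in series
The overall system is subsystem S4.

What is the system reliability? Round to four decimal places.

R(C1) = exp(−0.000644 × 200) = 0.879150
R(C2) = exp(−0.0000306 × 200) = 0.993899
R(C3) = exp(−0.000188 × 200) = 0.963098
R(C4) = exp(−0.00129 × 200) = 0.772595
R(C5) = exp(−0.000396 × 200) = 0.923855
Parallel (C2 and C3): 1 − (1 − 0.993899)(1 − 0.963098) = 0.999775
Series (C1 and [0.999775]): 0.879150 × 0.999775 = 0.878952
Parallel ([0.878952] and C4): 1 − (1 − 0.878952)(1 − 0.772595) = 0.972473
Series ([0.972473] and C5): 0.972473 × 0.923855 = 0.8984

0.8984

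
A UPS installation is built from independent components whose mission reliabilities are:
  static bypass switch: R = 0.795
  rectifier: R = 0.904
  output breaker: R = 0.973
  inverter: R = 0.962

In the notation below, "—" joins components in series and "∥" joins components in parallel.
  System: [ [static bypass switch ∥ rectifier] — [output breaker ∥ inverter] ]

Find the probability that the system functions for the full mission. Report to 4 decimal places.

0.9793

Parallel (static bypass switch and rectifier): 1 − (1 − 0.795000)(1 − 0.904000) = 0.980320
Parallel (output breaker and inverter): 1 − (1 − 0.973000)(1 − 0.962000) = 0.998974
Series ([0.980320] and [0.998974]): 0.980320 × 0.998974 = 0.9793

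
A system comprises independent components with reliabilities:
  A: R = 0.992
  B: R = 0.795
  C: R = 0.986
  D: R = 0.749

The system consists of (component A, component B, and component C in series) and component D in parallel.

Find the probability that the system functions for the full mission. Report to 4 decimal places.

0.9442

Series (A, B, and C): 0.992000 × 0.795000 × 0.986000 = 0.777599
Parallel ([0.777599] and D): 1 − (1 − 0.777599)(1 − 0.749000) = 0.9442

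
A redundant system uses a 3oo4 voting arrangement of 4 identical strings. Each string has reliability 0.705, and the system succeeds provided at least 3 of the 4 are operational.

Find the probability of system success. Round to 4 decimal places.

R = Σ_{i=3}^{4} C(4,i) p^i (1−p)^{4−i} with p = 0.705
C(4,3)·0.705^3·0.295^1 = 0.413475
C(4,4)·0.705^4·0.295^0 = 0.247034
Sum = 0.6605

0.6605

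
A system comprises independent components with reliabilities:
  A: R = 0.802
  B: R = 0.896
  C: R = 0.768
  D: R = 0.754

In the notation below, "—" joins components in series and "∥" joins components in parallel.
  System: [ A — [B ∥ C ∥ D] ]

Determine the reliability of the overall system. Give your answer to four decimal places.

0.7972

Parallel (B, C, and D): 1 − (1 − 0.896000)(1 − 0.768000)(1 − 0.754000) = 0.994065
Series (A and [0.994065]): 0.802000 × 0.994065 = 0.7972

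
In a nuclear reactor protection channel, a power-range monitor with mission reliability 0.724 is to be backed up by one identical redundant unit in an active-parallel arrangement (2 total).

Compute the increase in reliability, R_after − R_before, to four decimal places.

0.1998

R_before = 0.724
R_after = 1 − (1 − 0.724)^2 = 0.9238
ΔR = 0.9238 − 0.724 = 0.1998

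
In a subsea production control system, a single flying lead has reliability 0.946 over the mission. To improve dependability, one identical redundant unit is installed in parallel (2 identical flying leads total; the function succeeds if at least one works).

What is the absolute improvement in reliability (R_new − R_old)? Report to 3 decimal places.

R_before = 0.946
R_after = 1 − (1 − 0.946)^2 = 0.997
ΔR = 0.997 − 0.946 = 0.051

0.051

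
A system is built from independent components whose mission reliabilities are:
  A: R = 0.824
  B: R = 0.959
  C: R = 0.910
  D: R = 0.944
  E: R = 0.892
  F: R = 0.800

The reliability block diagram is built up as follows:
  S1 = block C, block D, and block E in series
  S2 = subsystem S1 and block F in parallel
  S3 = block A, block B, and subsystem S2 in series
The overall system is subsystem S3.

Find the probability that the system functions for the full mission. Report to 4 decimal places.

0.7533

Series (C, D, and E): 0.910000 × 0.944000 × 0.892000 = 0.766264
Parallel ([0.766264] and F): 1 − (1 − 0.766264)(1 − 0.800000) = 0.953253
Series (A, B, and [0.953253]): 0.824000 × 0.959000 × 0.953253 = 0.7533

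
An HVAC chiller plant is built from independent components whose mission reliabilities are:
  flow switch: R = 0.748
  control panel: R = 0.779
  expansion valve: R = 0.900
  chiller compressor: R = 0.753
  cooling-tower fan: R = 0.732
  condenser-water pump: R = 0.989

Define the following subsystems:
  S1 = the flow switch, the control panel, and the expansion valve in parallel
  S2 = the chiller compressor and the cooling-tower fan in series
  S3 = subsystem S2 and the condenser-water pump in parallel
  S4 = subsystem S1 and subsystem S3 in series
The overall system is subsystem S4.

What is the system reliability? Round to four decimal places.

0.9895

Parallel (flow switch, control panel, and expansion valve): 1 − (1 − 0.748000)(1 − 0.779000)(1 − 0.900000) = 0.994431
Series (chiller compressor and cooling-tower fan): 0.753000 × 0.732000 = 0.551196
Parallel ([0.551196] and condenser-water pump): 1 − (1 − 0.551196)(1 − 0.989000) = 0.995063
Series ([0.994431] and [0.995063]): 0.994431 × 0.995063 = 0.9895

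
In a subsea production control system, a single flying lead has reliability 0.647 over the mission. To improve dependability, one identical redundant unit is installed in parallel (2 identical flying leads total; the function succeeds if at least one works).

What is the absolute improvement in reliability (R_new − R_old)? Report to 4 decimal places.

0.2284

R_before = 0.647
R_after = 1 − (1 − 0.647)^2 = 0.8754
ΔR = 0.8754 − 0.647 = 0.2284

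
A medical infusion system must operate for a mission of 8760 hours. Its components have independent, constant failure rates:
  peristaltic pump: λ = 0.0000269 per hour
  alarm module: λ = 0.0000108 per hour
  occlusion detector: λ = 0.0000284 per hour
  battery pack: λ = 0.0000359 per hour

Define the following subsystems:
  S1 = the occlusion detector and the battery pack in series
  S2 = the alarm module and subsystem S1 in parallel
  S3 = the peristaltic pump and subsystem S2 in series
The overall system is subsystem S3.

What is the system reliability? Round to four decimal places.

R(peristaltic pump) = exp(−0.0000269 × 8760) = 0.790062
R(alarm module) = exp(−0.0000108 × 8760) = 0.909729
R(occlusion detector) = exp(−0.0000284 × 8760) = 0.779748
R(battery pack) = exp(−0.0000359 × 8760) = 0.730166
Series (occlusion detector and battery pack): 0.779748 × 0.730166 = 0.569345
Parallel (alarm module and [0.569345]): 1 − (1 − 0.909729)(1 − 0.569345) = 0.961124
Series (peristaltic pump and [0.961124]): 0.790062 × 0.961124 = 0.7593

0.7593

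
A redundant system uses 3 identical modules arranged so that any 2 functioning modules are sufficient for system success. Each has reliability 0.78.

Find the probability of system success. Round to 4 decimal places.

R = Σ_{i=2}^{3} C(3,i) p^i (1−p)^{3−i} with p = 0.78
C(3,2)·0.78^2·0.22^1 = 0.401544
C(3,3)·0.78^3·0.22^0 = 0.474552
Sum = 0.8761

0.8761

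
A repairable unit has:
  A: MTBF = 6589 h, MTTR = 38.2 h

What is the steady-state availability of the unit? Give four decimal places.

A(A) = MTBF/(MTBF+MTTR) = 6589/(6589+38.2) = 0.9942

0.9942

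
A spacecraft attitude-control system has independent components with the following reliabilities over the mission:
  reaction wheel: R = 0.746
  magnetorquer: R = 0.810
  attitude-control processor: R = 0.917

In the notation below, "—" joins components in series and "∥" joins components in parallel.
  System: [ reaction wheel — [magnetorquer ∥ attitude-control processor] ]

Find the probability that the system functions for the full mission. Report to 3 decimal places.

0.734

Parallel (magnetorquer and attitude-control processor): 1 − (1 − 0.81000)(1 − 0.91700) = 0.98423
Series (reaction wheel and [0.98423]): 0.74600 × 0.98423 = 0.734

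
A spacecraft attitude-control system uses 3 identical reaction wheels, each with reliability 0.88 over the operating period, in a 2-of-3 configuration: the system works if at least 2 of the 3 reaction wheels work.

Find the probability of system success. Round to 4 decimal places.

0.9603

R = Σ_{i=2}^{3} C(3,i) p^i (1−p)^{3−i} with p = 0.88
C(3,2)·0.88^2·0.12^1 = 0.278784
C(3,3)·0.88^3·0.12^0 = 0.681472
Sum = 0.9603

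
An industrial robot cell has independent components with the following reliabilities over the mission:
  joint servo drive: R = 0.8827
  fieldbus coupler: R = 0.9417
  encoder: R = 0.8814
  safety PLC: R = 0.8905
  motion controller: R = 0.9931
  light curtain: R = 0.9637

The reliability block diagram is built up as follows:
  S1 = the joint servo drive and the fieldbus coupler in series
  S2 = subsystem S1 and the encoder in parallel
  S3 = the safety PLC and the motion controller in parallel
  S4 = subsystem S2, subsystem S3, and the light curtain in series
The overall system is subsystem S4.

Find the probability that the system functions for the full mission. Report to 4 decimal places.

Series (joint servo drive and fieldbus coupler): 0.882700 × 0.941700 = 0.831239
Parallel ([0.831239] and encoder): 1 − (1 − 0.831239)(1 − 0.881400) = 0.979985
Parallel (safety PLC and motion controller): 1 − (1 − 0.890500)(1 − 0.993100) = 0.999244
Series ([0.979985], [0.999244], and light curtain): 0.979985 × 0.999244 × 0.963700 = 0.9437

0.9437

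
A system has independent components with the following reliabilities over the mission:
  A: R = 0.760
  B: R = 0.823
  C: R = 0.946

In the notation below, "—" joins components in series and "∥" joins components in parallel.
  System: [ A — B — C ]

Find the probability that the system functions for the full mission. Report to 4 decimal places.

Series (A, B, and C): 0.760000 × 0.823000 × 0.946000 = 0.5917

0.5917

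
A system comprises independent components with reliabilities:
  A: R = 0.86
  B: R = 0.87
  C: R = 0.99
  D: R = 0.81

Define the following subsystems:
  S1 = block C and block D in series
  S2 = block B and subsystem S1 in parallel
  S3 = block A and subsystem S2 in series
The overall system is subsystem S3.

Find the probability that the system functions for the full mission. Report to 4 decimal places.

0.8379

Series (C and D): 0.990000 × 0.810000 = 0.801900
Parallel (B and [0.801900]): 1 − (1 − 0.870000)(1 − 0.801900) = 0.974247
Series (A and [0.974247]): 0.860000 × 0.974247 = 0.8379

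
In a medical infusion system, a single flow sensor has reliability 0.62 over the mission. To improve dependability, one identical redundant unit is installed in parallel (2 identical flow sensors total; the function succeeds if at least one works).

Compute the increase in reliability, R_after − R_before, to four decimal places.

0.2356

R_before = 0.62
R_after = 1 − (1 − 0.62)^2 = 0.8556
ΔR = 0.8556 − 0.62 = 0.2356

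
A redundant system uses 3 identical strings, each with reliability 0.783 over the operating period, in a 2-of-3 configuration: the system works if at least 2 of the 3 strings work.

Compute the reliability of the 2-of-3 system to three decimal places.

R = Σ_{i=2}^{3} C(3,i) p^i (1−p)^{3−i} with p = 0.783
C(3,2)·0.783^2·0.217^1 = 0.39912
C(3,3)·0.783^3·0.217^0 = 0.48005
Sum = 0.879

0.879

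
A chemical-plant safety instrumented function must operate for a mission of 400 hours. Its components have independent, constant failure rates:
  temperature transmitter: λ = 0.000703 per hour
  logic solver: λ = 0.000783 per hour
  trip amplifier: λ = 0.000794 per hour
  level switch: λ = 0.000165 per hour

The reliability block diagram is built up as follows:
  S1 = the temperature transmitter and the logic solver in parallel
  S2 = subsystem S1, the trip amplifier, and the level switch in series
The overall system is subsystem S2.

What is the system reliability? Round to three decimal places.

R(temperature transmitter) = exp(−0.000703 × 400) = 0.75488
R(logic solver) = exp(−0.000783 × 400) = 0.73110
R(trip amplifier) = exp(−0.000794 × 400) = 0.72789
R(level switch) = exp(−0.000165 × 400) = 0.93613
Parallel (temperature transmitter and logic solver): 1 − (1 − 0.75488)(1 − 0.73110) = 0.93409
Series ([0.93409], trip amplifier, and level switch): 0.93409 × 0.72789 × 0.93613 = 0.636

0.636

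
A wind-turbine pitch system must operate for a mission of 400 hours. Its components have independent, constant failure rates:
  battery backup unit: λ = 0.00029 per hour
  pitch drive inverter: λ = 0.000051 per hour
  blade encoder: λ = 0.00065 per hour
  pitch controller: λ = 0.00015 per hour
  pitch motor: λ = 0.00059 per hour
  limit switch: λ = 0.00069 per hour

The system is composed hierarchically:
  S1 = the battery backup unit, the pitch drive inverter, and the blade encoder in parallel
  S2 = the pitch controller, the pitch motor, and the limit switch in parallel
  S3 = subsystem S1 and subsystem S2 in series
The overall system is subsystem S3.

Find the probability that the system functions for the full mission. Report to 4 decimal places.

0.9965

R(battery backup unit) = exp(−0.00029 × 400) = 0.890475
R(pitch drive inverter) = exp(−0.000051 × 400) = 0.979807
R(blade encoder) = exp(−0.00065 × 400) = 0.771052
R(pitch controller) = exp(−0.00015 × 400) = 0.941765
R(pitch motor) = exp(−0.00059 × 400) = 0.789781
R(limit switch) = exp(−0.00069 × 400) = 0.758813
Parallel (battery backup unit, pitch drive inverter, and blade encoder): 1 − (1 − 0.890475)(1 − 0.979807)(1 − 0.771052) = 0.999494
Parallel (pitch controller, pitch motor, and limit switch): 1 − (1 − 0.941765)(1 − 0.789781)(1 − 0.758813) = 0.997047
Series ([0.999494] and [0.997047]): 0.999494 × 0.997047 = 0.9965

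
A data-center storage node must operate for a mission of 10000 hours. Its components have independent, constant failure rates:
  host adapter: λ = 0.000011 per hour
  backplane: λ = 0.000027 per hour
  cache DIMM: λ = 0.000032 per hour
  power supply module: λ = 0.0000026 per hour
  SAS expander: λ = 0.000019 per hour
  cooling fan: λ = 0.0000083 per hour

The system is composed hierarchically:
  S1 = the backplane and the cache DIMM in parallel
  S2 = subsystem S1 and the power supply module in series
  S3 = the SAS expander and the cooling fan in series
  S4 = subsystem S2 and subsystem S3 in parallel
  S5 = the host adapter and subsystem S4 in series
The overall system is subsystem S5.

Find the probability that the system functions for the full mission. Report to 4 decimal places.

R(host adapter) = exp(−0.000011 × 10000) = 0.895834
R(backplane) = exp(−0.000027 × 10000) = 0.763379
R(cache DIMM) = exp(−0.000032 × 10000) = 0.726149
R(power supply module) = exp(−0.0000026 × 10000) = 0.974335
R(SAS expander) = exp(−0.000019 × 10000) = 0.826959
R(cooling fan) = exp(−0.0000083 × 10000) = 0.920351
Parallel (backplane and cache DIMM): 1 − (1 − 0.763379)(1 − 0.726149) = 0.935201
Series ([0.935201] and power supply module): 0.935201 × 0.974335 = 0.911199
Series (SAS expander and cooling fan): 0.826959 × 0.920351 = 0.761093
Parallel ([0.911199] and [0.761093]): 1 − (1 − 0.911199)(1 − 0.761093) = 0.978785
Series (host adapter and [0.978785]): 0.895834 × 0.978785 = 0.8768

0.8768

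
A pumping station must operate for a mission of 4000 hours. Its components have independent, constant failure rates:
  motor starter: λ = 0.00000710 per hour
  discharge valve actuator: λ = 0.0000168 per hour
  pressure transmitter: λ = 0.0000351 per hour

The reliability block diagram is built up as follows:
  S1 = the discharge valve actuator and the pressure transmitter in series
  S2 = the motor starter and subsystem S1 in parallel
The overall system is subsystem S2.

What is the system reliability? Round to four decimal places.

R(motor starter) = exp(−0.00000710 × 4000) = 0.971999
R(discharge valve actuator) = exp(−0.0000168 × 4000) = 0.935008
R(pressure transmitter) = exp(−0.0000351 × 4000) = 0.869011
Series (discharge valve actuator and pressure transmitter): 0.935008 × 0.869011 = 0.812532
Parallel (motor starter and [0.812532]): 1 − (1 − 0.971999)(1 − 0.812532) = 0.9948

0.9948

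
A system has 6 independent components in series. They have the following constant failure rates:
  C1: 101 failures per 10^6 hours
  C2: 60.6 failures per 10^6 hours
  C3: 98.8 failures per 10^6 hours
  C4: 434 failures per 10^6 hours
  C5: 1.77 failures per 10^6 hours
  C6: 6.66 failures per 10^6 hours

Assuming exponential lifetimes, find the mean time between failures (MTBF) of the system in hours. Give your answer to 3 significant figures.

1420

Series of exponential components: λ_sys = Σ λ_i
λ_sys = 0.000101 + 0.0000606 + 0.0000988 + 0.000434 + 0.00000177 + 0.00000666 = 7.0283e-04 /h
MTBF = 1 / λ_sys = 1420 h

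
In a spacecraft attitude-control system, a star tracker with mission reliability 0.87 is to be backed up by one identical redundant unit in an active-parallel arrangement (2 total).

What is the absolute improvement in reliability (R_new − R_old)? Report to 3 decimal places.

0.113

R_before = 0.87
R_after = 1 − (1 − 0.87)^2 = 0.983
ΔR = 0.983 − 0.87 = 0.113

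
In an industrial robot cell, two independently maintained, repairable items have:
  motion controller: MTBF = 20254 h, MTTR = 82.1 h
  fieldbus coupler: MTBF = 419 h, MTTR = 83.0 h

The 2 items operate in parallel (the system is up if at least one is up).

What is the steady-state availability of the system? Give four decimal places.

A(motion controller) = MTBF/(MTBF+MTTR) = 20254/(20254+82.1) = 0.995963
A(fieldbus coupler) = MTBF/(MTBF+MTTR) = 419/(419+83.0) = 0.834661
Parallel availability: 1 − (1 − 0.995963)(1 − 0.834661) = 0.9993

0.9993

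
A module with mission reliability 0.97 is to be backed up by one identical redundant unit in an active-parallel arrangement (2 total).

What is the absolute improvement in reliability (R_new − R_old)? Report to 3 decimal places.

0.029

R_before = 0.97
R_after = 1 − (1 − 0.97)^2 = 0.999
ΔR = 0.999 − 0.97 = 0.029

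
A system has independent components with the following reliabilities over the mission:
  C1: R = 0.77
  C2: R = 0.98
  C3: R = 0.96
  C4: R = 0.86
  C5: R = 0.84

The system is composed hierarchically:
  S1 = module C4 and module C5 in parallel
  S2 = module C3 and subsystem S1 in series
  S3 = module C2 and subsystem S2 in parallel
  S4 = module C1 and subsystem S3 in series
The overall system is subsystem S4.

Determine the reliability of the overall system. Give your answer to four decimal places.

0.7691

Parallel (C4 and C5): 1 − (1 − 0.860000)(1 − 0.840000) = 0.977600
Series (C3 and [0.977600]): 0.960000 × 0.977600 = 0.938496
Parallel (C2 and [0.938496]): 1 − (1 − 0.980000)(1 − 0.938496) = 0.998770
Series (C1 and [0.998770]): 0.770000 × 0.998770 = 0.7691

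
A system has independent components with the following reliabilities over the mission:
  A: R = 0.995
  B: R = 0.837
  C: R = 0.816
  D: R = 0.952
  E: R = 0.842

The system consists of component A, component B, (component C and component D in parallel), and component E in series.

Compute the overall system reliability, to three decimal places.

Parallel (C and D): 1 − (1 − 0.81600)(1 − 0.95200) = 0.99117
Series (A, B, [0.99117], and E): 0.99500 × 0.83700 × 0.99117 × 0.84200 = 0.695

0.695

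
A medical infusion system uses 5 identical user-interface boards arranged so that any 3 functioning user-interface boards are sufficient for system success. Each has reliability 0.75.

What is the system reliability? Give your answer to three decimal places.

0.896

R = Σ_{i=3}^{5} C(5,i) p^i (1−p)^{5−i} with p = 0.75
C(5,3)·0.75^3·0.25^2 = 0.26367
C(5,4)·0.75^4·0.25^1 = 0.39551
C(5,5)·0.75^5·0.25^0 = 0.23730
Sum = 0.896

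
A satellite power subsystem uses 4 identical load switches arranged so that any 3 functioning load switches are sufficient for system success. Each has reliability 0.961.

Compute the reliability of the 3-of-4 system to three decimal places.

R = Σ_{i=3}^{4} C(4,i) p^i (1−p)^{4−i} with p = 0.961
C(4,3)·0.961^3·0.039^1 = 0.13845
C(4,4)·0.961^4·0.039^0 = 0.85289
Sum = 0.991

0.991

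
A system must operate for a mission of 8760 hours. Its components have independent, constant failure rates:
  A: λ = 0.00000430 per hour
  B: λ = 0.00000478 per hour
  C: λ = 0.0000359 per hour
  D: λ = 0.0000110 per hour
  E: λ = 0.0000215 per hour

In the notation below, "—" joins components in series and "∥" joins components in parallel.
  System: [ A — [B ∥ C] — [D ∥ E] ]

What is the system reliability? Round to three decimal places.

R(A) = exp(−0.00000430 × 8760) = 0.96303
R(B) = exp(−0.00000478 × 8760) = 0.95899
R(C) = exp(−0.0000359 × 8760) = 0.73017
R(D) = exp(−0.0000110 × 8760) = 0.90814
R(E) = exp(−0.0000215 × 8760) = 0.82833
Parallel (B and C): 1 − (1 − 0.95899)(1 − 0.73017) = 0.98893
Parallel (D and E): 1 − (1 − 0.90814)(1 − 0.82833) = 0.98423
Series (A, [0.98893], and [0.98423]): 0.96303 × 0.98893 × 0.98423 = 0.937

0.937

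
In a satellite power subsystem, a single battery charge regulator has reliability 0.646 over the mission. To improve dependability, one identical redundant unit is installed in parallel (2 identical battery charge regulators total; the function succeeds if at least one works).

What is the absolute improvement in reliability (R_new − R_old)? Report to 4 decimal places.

R_before = 0.646
R_after = 1 − (1 − 0.646)^2 = 0.8747
ΔR = 0.8747 − 0.646 = 0.2287

0.2287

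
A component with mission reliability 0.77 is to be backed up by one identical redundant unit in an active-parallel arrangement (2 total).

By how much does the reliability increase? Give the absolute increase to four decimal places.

0.1771

R_before = 0.77
R_after = 1 − (1 − 0.77)^2 = 0.9471
ΔR = 0.9471 − 0.77 = 0.1771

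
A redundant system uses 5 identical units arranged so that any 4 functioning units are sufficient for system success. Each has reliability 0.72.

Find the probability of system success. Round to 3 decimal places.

R = Σ_{i=4}^{5} C(5,i) p^i (1−p)^{5−i} with p = 0.72
C(5,4)·0.72^4·0.28^1 = 0.37623
C(5,5)·0.72^5·0.28^0 = 0.19349
Sum = 0.570

0.570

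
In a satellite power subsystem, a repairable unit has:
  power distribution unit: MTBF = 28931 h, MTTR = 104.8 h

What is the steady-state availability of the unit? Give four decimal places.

A(power distribution unit) = MTBF/(MTBF+MTTR) = 28931/(28931+104.8) = 0.9964

0.9964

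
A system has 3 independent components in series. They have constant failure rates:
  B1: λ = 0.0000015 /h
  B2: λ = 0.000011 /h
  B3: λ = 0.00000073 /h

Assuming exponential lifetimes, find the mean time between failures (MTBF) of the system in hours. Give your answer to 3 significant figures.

75600

Series of exponential components: λ_sys = Σ λ_i
λ_sys = 0.0000015 + 0.000011 + 0.00000073 = 1.3230e-05 /h
MTBF = 1 / λ_sys = 75600 h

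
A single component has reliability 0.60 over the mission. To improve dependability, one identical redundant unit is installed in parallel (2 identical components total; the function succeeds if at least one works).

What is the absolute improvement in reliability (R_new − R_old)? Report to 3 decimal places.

0.240

R_before = 0.60
R_after = 1 − (1 − 0.60)^2 = 0.840
ΔR = 0.840 − 0.60 = 0.240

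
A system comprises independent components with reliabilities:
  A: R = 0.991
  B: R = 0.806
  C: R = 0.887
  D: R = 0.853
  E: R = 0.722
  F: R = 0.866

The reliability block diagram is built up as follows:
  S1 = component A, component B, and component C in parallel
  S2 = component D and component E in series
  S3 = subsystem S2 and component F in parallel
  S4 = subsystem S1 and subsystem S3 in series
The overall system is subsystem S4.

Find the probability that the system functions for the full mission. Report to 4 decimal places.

Parallel (A, B, and C): 1 − (1 − 0.991000)(1 − 0.806000)(1 − 0.887000) = 0.999803
Series (D and E): 0.853000 × 0.722000 = 0.615866
Parallel ([0.615866] and F): 1 − (1 − 0.615866)(1 − 0.866000) = 0.948526
Series ([0.999803] and [0.948526]): 0.999803 × 0.948526 = 0.9483

0.9483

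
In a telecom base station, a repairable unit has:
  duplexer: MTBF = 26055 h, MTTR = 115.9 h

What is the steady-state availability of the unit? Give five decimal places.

A(duplexer) = MTBF/(MTBF+MTTR) = 26055/(26055+115.9) = 0.99557

0.99557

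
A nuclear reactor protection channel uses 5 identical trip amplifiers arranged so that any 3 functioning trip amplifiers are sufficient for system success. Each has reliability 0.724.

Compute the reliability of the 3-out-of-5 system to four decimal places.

R = Σ_{i=3}^{5} C(5,i) p^i (1−p)^{5−i} with p = 0.724
C(5,3)·0.724^3·0.276^2 = 0.289091
C(5,4)·0.724^4·0.276^1 = 0.379169
C(5,5)·0.724^5·0.276^0 = 0.198927
Sum = 0.8672

0.8672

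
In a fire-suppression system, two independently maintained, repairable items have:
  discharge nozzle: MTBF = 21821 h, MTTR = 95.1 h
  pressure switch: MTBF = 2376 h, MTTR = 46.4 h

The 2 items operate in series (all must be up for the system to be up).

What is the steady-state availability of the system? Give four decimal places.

0.9766

A(discharge nozzle) = MTBF/(MTBF+MTTR) = 21821/(21821+95.1) = 0.995661
A(pressure switch) = MTBF/(MTBF+MTTR) = 2376/(2376+46.4) = 0.980845
Series availability: 0.995661 × 0.980845 = 0.9766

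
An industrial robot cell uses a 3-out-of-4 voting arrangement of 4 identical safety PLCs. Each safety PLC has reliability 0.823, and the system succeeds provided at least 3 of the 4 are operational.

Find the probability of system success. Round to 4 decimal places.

R = Σ_{i=3}^{4} C(4,i) p^i (1−p)^{4−i} with p = 0.823
C(4,3)·0.823^3·0.177^1 = 0.394669
C(4,4)·0.823^4·0.177^0 = 0.458775
Sum = 0.8534

0.8534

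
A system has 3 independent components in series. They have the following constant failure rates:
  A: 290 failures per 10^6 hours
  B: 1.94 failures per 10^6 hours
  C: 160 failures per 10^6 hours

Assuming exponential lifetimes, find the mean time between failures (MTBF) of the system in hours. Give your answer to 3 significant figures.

2210

Series of exponential components: λ_sys = Σ λ_i
λ_sys = 0.000290 + 0.00000194 + 0.000160 = 4.5194e-04 /h
MTBF = 1 / λ_sys = 2210 h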